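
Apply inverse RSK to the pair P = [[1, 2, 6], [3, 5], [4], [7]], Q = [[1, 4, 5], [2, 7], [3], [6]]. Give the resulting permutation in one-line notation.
Reverse the RSK construction: for i from n down to 1, find the cell of Q containing i, remove the entry at that cell from P, and reverse-bump it up through P; the value ejected from row 1 is w(i).

Step i=7: Q has 7 at row 2, column 2; remove 5 from row 2 of P and reverse-bump: 5 enters row 1 and ejects 2. So w(7) = 2. P is now [[1, 5, 6], [3], [4], [7]].
Step i=6: Q has 6 at row 4, column 1; remove 7 from row 4 of P and reverse-bump: 7 enters row 3 and ejects 4; 4 enters row 2 and ejects 3; 3 enters row 1 and ejects 1. So w(6) = 1. P is now [[3, 5, 6], [4], [7]].
Step i=5: Q has 5 at row 1, column 3; remove that cell from P, ejecting 6. So w(5) = 6. P is now [[3, 5], [4], [7]].
Step i=4: Q has 4 at row 1, column 2; remove that cell from P, ejecting 5. So w(4) = 5. P is now [[3], [4], [7]].
Step i=3: Q has 3 at row 3, column 1; remove 7 from row 3 of P and reverse-bump: 7 enters row 2 and ejects 4; 4 enters row 1 and ejects 3. So w(3) = 3. P is now [[4], [7]].
Step i=2: Q has 2 at row 2, column 1; remove 7 from row 2 of P and reverse-bump: 7 enters row 1 and ejects 4. So w(2) = 4. P is now [[7]].
Step i=1: Q has 1 at row 1, column 1; remove that cell from P, ejecting 7. So w(1) = 7. P is now [].

So w = 7 4 3 5 6 1 2.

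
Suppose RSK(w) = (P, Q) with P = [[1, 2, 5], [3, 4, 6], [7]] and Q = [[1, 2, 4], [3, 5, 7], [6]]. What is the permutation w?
3 4 1 7 6 2 5

Reverse RSK: for i = n, n-1, ..., 1, locate i in Q, remove the corresponding corner cell from P, and reverse-bump its entry up through P; the value ejected from row 1 is w(i).

So w = 3 4 1 7 6 2 5.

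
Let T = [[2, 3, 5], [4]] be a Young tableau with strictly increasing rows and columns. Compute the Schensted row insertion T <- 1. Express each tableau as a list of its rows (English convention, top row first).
In row 1, 1 replaces 2 (the leftmost entry greater than 1); 2 is bumped to row 2. In row 2, 2 replaces 4 (the leftmost entry greater than 2); 4 is bumped to row 3. 4 starts a new row 3. The new tableau is [[1, 3, 5], [2], [4]].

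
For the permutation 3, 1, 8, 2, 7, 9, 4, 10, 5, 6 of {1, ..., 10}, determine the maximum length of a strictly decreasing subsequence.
3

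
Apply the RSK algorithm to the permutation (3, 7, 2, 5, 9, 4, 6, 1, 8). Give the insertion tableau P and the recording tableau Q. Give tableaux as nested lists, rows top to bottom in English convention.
P = [[1, 4, 6, 8], [2, 5, 9], [3], [7]], Q = [[1, 2, 5, 9], [3, 4, 7], [6], [8]]

Insert each entry of the permutation into P by Schensted row insertion, recording in Q the position of each new cell.

Insert 3: appended to row 1. P = [[3]].
Insert 7: appended to row 1. P = [[3, 7]].
Insert 2: 2 bumps 3 from row 1; 3 starts row 2. P = [[2, 7], [3]].
Insert 5: 5 bumps 7 from row 1; 7 appends to row 2. P = [[2, 5], [3, 7]].
Insert 9: appended to row 1. P = [[2, 5, 9], [3, 7]].
Insert 4: 4 bumps 5 from row 1; 5 bumps 7 from row 2; 7 starts row 3. P = [[2, 4, 9], [3, 5], [7]].
Insert 6: 6 bumps 9 from row 1; 9 appends to row 2. P = [[2, 4, 6], [3, 5, 9], [7]].
Insert 1: 1 bumps 2 from row 1; 2 bumps 3 from row 2; 3 bumps 7 from row 3; 7 starts row 4. P = [[1, 4, 6], [2, 5, 9], [3], [7]].
Insert 8: appended to row 1. P = [[1, 4, 6, 8], [2, 5, 9], [3], [7]].

So P = [[1, 4, 6, 8], [2, 5, 9], [3], [7]], Q = [[1, 2, 5, 9], [3, 4, 7], [6], [8]].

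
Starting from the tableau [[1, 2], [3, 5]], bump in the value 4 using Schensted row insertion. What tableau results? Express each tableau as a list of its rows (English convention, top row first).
[[1, 2, 4], [3, 5]]

4 is larger than every entry of row 1, so it is appended to row 1. The new tableau is [[1, 2, 4], [3, 5]].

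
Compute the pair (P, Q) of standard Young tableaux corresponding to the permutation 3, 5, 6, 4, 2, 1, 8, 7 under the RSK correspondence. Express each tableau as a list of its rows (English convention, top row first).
P = [[1, 4, 6, 7], [2, 8], [3], [5]], Q = [[1, 2, 3, 7], [4, 8], [5], [6]]

Insert each entry of the permutation into P by Schensted row insertion, recording in Q the position of each new cell.

Insert 3: appended to row 1. P = [[3]], Q = [[1]].
Insert 5: appended to row 1. P = [[3, 5]], Q = [[1, 2]].
Insert 6: appended to row 1. P = [[3, 5, 6]], Q = [[1, 2, 3]].
Insert 4: 4 bumps 5 from row 1; 5 starts row 2. P = [[3, 4, 6], [5]], Q = [[1, 2, 3], [4]].
Insert 2: 2 bumps 3 from row 1; 3 bumps 5 from row 2; 5 starts row 3. P = [[2, 4, 6], [3], [5]], Q = [[1, 2, 3], [4], [5]].
Insert 1: 1 bumps 2 from row 1; 2 bumps 3 from row 2; 3 bumps 5 from row 3; 5 starts row 4. P = [[1, 4, 6], [2], [3], [5]], Q = [[1, 2, 3], [4], [5], [6]].
Insert 8: appended to row 1. P = [[1, 4, 6, 8], [2], [3], [5]], Q = [[1, 2, 3, 7], [4], [5], [6]].
Insert 7: 7 bumps 8 from row 1; 8 appends to row 2. P = [[1, 4, 6, 7], [2, 8], [3], [5]], Q = [[1, 2, 3, 7], [4, 8], [5], [6]].

So P = [[1, 4, 6, 7], [2, 8], [3], [5]], Q = [[1, 2, 3, 7], [4, 8], [5], [6]].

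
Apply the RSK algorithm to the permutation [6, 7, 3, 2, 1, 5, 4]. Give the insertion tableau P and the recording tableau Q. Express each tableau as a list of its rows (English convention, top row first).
Insert each entry of the permutation into P by Schensted row insertion, recording in Q the position of each new cell.

Insert 6: appended to row 1. P = [[6]].
Insert 7: appended to row 1. P = [[6, 7]].
Insert 3: 3 bumps 6 from row 1; 6 starts row 2. P = [[3, 7], [6]].
Insert 2: 2 bumps 3 from row 1; 3 bumps 6 from row 2; 6 starts row 3. P = [[2, 7], [3], [6]].
Insert 1: 1 bumps 2 from row 1; 2 bumps 3 from row 2; 3 bumps 6 from row 3; 6 starts row 4. P = [[1, 7], [2], [3], [6]].
Insert 5: 5 bumps 7 from row 1; 7 appends to row 2. P = [[1, 5], [2, 7], [3], [6]].
Insert 4: 4 bumps 5 from row 1; 5 bumps 7 from row 2; 7 appends to row 3. P = [[1, 4], [2, 5], [3, 7], [6]].

So P = [[1, 4], [2, 5], [3, 7], [6]], Q = [[1, 2], [3, 6], [4, 7], [5]].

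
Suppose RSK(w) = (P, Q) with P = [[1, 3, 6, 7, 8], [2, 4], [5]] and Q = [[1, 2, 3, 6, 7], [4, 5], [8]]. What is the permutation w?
2 5 6 1 4 7 8 3

Reverse RSK: for i = n, n-1, ..., 1, locate i in Q, remove the corresponding corner cell from P, and reverse-bump its entry up through P; the value ejected from row 1 is w(i).

So w = 2 5 6 1 4 7 8 3.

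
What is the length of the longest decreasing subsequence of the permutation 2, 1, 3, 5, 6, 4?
2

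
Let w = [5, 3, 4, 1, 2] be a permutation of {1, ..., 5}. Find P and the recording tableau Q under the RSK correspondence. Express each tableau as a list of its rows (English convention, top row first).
Insert each entry of the permutation into P by Schensted row insertion, recording in Q the position of each new cell.

Insert 5: appended to row 1. P = [[5]], Q = [[1]].
Insert 3: 3 bumps 5 from row 1; 5 starts row 2. P = [[3], [5]], Q = [[1], [2]].
Insert 4: appended to row 1. P = [[3, 4], [5]], Q = [[1, 3], [2]].
Insert 1: 1 bumps 3 from row 1; 3 bumps 5 from row 2; 5 starts row 3. P = [[1, 4], [3], [5]], Q = [[1, 3], [2], [4]].
Insert 2: 2 bumps 4 from row 1; 4 appends to row 2. P = [[1, 2], [3, 4], [5]], Q = [[1, 3], [2, 5], [4]].

So P = [[1, 2], [3, 4], [5]], Q = [[1, 3], [2, 5], [4]].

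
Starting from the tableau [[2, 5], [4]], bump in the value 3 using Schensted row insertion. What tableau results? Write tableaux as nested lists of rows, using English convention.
[[2, 3], [4, 5]]

In row 1, 3 replaces 5 (the leftmost entry greater than 3); 5 is bumped to row 2. 5 is appended to row 2. The new tableau is [[2, 3], [4, 5]].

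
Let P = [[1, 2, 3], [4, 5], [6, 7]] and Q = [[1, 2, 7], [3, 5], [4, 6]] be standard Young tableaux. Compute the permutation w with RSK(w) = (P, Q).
Reverse the RSK construction: for i from n down to 1, find the cell of Q containing i, remove the entry at that cell from P, and reverse-bump it up through P; the value ejected from row 1 is w(i).

Step i=7: Q has 7 at row 1, column 3; remove that cell from P, ejecting 3. So w(7) = 3. P is now [[1, 2], [4, 5], [6, 7]].
Step i=6: Q has 6 at row 3, column 2; remove 7 from row 3 of P and reverse-bump: 7 enters row 2 and ejects 5; 5 enters row 1 and ejects 2. So w(6) = 2. P is now [[1, 5], [4, 7], [6]].
Step i=5: Q has 5 at row 2, column 2; remove 7 from row 2 of P and reverse-bump: 7 enters row 1 and ejects 5. So w(5) = 5. P is now [[1, 7], [4], [6]].
Step i=4: Q has 4 at row 3, column 1; remove 6 from row 3 of P and reverse-bump: 6 enters row 2 and ejects 4; 4 enters row 1 and ejects 1. So w(4) = 1. P is now [[4, 7], [6]].
Step i=3: Q has 3 at row 2, column 1; remove 6 from row 2 of P and reverse-bump: 6 enters row 1 and ejects 4. So w(3) = 4. P is now [[6, 7]].
Step i=2: Q has 2 at row 1, column 2; remove that cell from P, ejecting 7. So w(2) = 7. P is now [[6]].
Step i=1: Q has 1 at row 1, column 1; remove that cell from P, ejecting 6. So w(1) = 6. P is now [].

So w = 6 7 4 1 5 2 3.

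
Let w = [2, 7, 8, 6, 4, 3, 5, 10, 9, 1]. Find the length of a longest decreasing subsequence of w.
5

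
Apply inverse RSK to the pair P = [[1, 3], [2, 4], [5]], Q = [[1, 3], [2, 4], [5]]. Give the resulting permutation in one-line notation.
Reverse RSK: for i = n, n-1, ..., 1, locate i in Q, remove the corresponding corner cell from P, and reverse-bump its entry up through P; the value ejected from row 1 is w(i).

So w = 2 1 5 4 3.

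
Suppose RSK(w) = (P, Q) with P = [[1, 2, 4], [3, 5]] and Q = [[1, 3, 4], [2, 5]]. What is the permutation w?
Reverse the RSK construction: for i from n down to 1, find the cell of Q containing i, remove the entry at that cell from P, and reverse-bump it up through P; the value ejected from row 1 is w(i).

Step i=5: Q has 5 at row 2, column 2; remove 5 from row 2 of P and reverse-bump: 5 enters row 1 and ejects 4. So w(5) = 4. P is now [[1, 2, 5], [3]].
Step i=4: Q has 4 at row 1, column 3; remove that cell from P, ejecting 5. So w(4) = 5. P is now [[1, 2], [3]].
Step i=3: Q has 3 at row 1, column 2; remove that cell from P, ejecting 2. So w(3) = 2. P is now [[1], [3]].
Step i=2: Q has 2 at row 2, column 1; remove 3 from row 2 of P and reverse-bump: 3 enters row 1 and ejects 1. So w(2) = 1. P is now [[3]].
Step i=1: Q has 1 at row 1, column 1; remove that cell from P, ejecting 3. So w(1) = 3. P is now [].

So w = 3 1 2 5 4.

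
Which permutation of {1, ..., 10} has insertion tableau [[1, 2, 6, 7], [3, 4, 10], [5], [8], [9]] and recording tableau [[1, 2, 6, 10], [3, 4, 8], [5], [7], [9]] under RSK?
Reverse the RSK construction: for i from n down to 1, find the cell of Q containing i, remove the entry at that cell from P, and reverse-bump it up through P; the value ejected from row 1 is w(i).

Step i=10: Q has 10 at row 1, column 4; remove that cell from P, ejecting 7. So w(10) = 7. P is now [[1, 2, 6], [3, 4, 10], [5], [8], [9]].
Step i=9: Q has 9 at row 5, column 1; remove 9 from row 5 of P and reverse-bump: 9 enters row 4 and ejects 8; 8 enters row 3 and ejects 5; 5 enters row 2 and ejects 4; 4 enters row 1 and ejects 2. So w(9) = 2. P is now [[1, 4, 6], [3, 5, 10], [8], [9]].
Step i=8: Q has 8 at row 2, column 3; remove 10 from row 2 of P and reverse-bump: 10 enters row 1 and ejects 6. So w(8) = 6. P is now [[1, 4, 10], [3, 5], [8], [9]].
Step i=7: Q has 7 at row 4, column 1; remove 9 from row 4 of P and reverse-bump: 9 enters row 3 and ejects 8; 8 enters row 2 and ejects 5; 5 enters row 1 and ejects 4. So w(7) = 4. P is now [[1, 5, 10], [3, 8], [9]].
Step i=6: Q has 6 at row 1, column 3; remove that cell from P, ejecting 10. So w(6) = 10. P is now [[1, 5], [3, 8], [9]].
Step i=5: Q has 5 at row 3, column 1; remove 9 from row 3 of P and reverse-bump: 9 enters row 2 and ejects 8; 8 enters row 1 and ejects 5. So w(5) = 5. P is now [[1, 8], [3, 9]].
Step i=4: Q has 4 at row 2, column 2; remove 9 from row 2 of P and reverse-bump: 9 enters row 1 and ejects 8. So w(4) = 8. P is now [[1, 9], [3]].
Step i=3: Q has 3 at row 2, column 1; remove 3 from row 2 of P and reverse-bump: 3 enters row 1 and ejects 1. So w(3) = 1. P is now [[3, 9]].
Step i=2: Q has 2 at row 1, column 2; remove that cell from P, ejecting 9. So w(2) = 9. P is now [[3]].
Step i=1: Q has 1 at row 1, column 1; remove that cell from P, ejecting 3. So w(1) = 3. P is now [].

So w = 3 9 1 8 5 10 4 6 2 7.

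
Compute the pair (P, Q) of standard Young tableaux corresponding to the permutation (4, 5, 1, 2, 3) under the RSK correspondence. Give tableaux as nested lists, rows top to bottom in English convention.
P = [[1, 2, 3], [4, 5]], Q = [[1, 2, 5], [3, 4]]

Insert each entry of the permutation into P by Schensted row insertion, recording in Q the position of each new cell.

Insert 4: appended to row 1. P = [[4]], Q = [[1]].
Insert 5: appended to row 1. P = [[4, 5]], Q = [[1, 2]].
Insert 1: 1 bumps 4 from row 1; 4 starts row 2. P = [[1, 5], [4]], Q = [[1, 2], [3]].
Insert 2: 2 bumps 5 from row 1; 5 appends to row 2. P = [[1, 2], [4, 5]], Q = [[1, 2], [3, 4]].
Insert 3: appended to row 1. P = [[1, 2, 3], [4, 5]], Q = [[1, 2, 5], [3, 4]].

So P = [[1, 2, 3], [4, 5]], Q = [[1, 2, 5], [3, 4]].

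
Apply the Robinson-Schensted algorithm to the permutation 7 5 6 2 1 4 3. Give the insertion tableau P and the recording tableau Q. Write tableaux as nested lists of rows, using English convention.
P = [[1, 3], [2, 4], [5, 6], [7]], Q = [[1, 3], [2, 6], [4, 7], [5]]

Insert each entry of the permutation into P by Schensted row insertion, recording in Q the position of each new cell.

After inserting 7: P = [[7]].
After inserting 5: P = [[5], [7]].
After inserting 6: P = [[5, 6], [7]].
After inserting 2: P = [[2, 6], [5], [7]].
After inserting 1: P = [[1, 6], [2], [5], [7]].
After inserting 4: P = [[1, 4], [2, 6], [5], [7]].
After inserting 3: P = [[1, 3], [2, 4], [5, 6], [7]].

So P = [[1, 3], [2, 4], [5, 6], [7]], Q = [[1, 3], [2, 6], [4, 7], [5]].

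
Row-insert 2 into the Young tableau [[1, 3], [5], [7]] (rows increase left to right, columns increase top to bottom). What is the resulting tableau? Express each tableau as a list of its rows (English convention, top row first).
In row 1, 2 replaces 3 (the leftmost entry greater than 2); 3 is bumped to row 2. In row 2, 3 replaces 5 (the leftmost entry greater than 3); 5 is bumped to row 3. In row 3, 5 replaces 7 (the leftmost entry greater than 5); 7 is bumped to row 4. 7 starts a new row 4. The new tableau is [[1, 2], [3], [5], [7]].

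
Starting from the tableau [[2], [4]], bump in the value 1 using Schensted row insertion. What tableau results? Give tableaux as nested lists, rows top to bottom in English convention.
[[1], [2], [4]]

In row 1, 1 replaces 2 (the leftmost entry greater than 1); 2 is bumped to row 2. In row 2, 2 replaces 4 (the leftmost entry greater than 2); 4 is bumped to row 3. 4 starts a new row 3. The new tableau is [[1], [2], [4]].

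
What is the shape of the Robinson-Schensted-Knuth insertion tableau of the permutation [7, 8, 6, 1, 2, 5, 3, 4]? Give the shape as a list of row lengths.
[4, 2, 1, 1]

Row-insert each entry into an empty tableau.

After inserting 7: P = [[7]].
After inserting 8: P = [[7, 8]].
After inserting 6: P = [[6, 8], [7]].
After inserting 1: P = [[1, 8], [6], [7]].
After inserting 2: P = [[1, 2], [6, 8], [7]].
After inserting 5: P = [[1, 2, 5], [6, 8], [7]].
After inserting 3: P = [[1, 2, 3], [5, 8], [6], [7]].
After inserting 4: P = [[1, 2, 3, 4], [5, 8], [6], [7]].

The final insertion tableau P = [[1, 2, 3, 4], [5, 8], [6], [7]] has shape [4, 2, 1, 1].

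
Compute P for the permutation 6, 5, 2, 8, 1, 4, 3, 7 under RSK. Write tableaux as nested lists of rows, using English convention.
P = [[1, 3, 7], [2, 4], [5, 8], [6]]

Insert 6: appended to row 1. P = [[6]].
Insert 5: 5 bumps 6 from row 1; 6 starts row 2. P = [[5], [6]].
Insert 2: 2 bumps 5 from row 1; 5 bumps 6 from row 2; 6 starts row 3. P = [[2], [5], [6]].
Insert 8: appended to row 1. P = [[2, 8], [5], [6]].
Insert 1: 1 bumps 2 from row 1; 2 bumps 5 from row 2; 5 bumps 6 from row 3; 6 starts row 4. P = [[1, 8], [2], [5], [6]].
Insert 4: 4 bumps 8 from row 1; 8 appends to row 2. P = [[1, 4], [2, 8], [5], [6]].
Insert 3: 3 bumps 4 from row 1; 4 bumps 8 from row 2; 8 appends to row 3. P = [[1, 3], [2, 4], [5, 8], [6]].
Insert 7: appended to row 1. P = [[1, 3, 7], [2, 4], [5, 8], [6]].

So P = [[1, 3, 7], [2, 4], [5, 8], [6]].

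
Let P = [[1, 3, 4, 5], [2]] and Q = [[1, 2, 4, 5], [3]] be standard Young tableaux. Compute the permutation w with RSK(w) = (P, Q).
Reverse RSK: for i = n, n-1, ..., 1, locate i in Q, remove the corresponding corner cell from P, and reverse-bump its entry up through P; the value ejected from row 1 is w(i).

So w = 2 3 1 4 5.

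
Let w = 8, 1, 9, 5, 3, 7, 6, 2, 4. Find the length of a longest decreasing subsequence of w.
4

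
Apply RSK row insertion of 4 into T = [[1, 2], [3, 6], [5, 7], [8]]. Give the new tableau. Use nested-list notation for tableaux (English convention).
[[1, 2, 4], [3, 6], [5, 7], [8]]

4 is larger than every entry of row 1, so it is appended to row 1. The new tableau is [[1, 2, 4], [3, 6], [5, 7], [8]].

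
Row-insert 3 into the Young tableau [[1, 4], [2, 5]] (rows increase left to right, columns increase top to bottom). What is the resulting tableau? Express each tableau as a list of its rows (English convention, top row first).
In row 1, 3 replaces 4 (the leftmost entry greater than 3); 4 is bumped to row 2. In row 2, 4 replaces 5 (the leftmost entry greater than 4); 5 is bumped to row 3. 5 starts a new row 3. The new tableau is [[1, 3], [2, 4], [5]].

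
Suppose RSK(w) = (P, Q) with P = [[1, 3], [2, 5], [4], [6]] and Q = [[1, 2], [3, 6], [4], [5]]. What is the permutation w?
4 6 5 2 1 3

Reverse the RSK construction: for i from n down to 1, find the cell of Q containing i, remove the entry at that cell from P, and reverse-bump it up through P; the value ejected from row 1 is w(i).

Step i=6: Q has 6 at row 2, column 2; remove 5 from row 2 of P and reverse-bump: 5 enters row 1 and ejects 3. So w(6) = 3. P is now [[1, 5], [2], [4], [6]].
Step i=5: Q has 5 at row 4, column 1; remove 6 from row 4 of P and reverse-bump: 6 enters row 3 and ejects 4; 4 enters row 2 and ejects 2; 2 enters row 1 and ejects 1. So w(5) = 1. P is now [[2, 5], [4], [6]].
Step i=4: Q has 4 at row 3, column 1; remove 6 from row 3 of P and reverse-bump: 6 enters row 2 and ejects 4; 4 enters row 1 and ejects 2. So w(4) = 2. P is now [[4, 5], [6]].
Step i=3: Q has 3 at row 2, column 1; remove 6 from row 2 of P and reverse-bump: 6 enters row 1 and ejects 5. So w(3) = 5. P is now [[4, 6]].
Step i=2: Q has 2 at row 1, column 2; remove that cell from P, ejecting 6. So w(2) = 6. P is now [[4]].
Step i=1: Q has 1 at row 1, column 1; remove that cell from P, ejecting 4. So w(1) = 4. P is now [].

So w = 4 6 5 2 1 3.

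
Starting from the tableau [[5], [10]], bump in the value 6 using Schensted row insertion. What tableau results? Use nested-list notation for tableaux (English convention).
6 is larger than every entry of row 1, so it is appended to row 1. The new tableau is [[5, 6], [10]].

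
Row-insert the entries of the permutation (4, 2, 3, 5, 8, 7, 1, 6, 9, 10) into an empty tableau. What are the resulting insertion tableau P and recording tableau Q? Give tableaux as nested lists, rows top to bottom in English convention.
Insert each entry of the permutation into P by Schensted row insertion, recording in Q the position of each new cell.

After inserting 4: P = [[4]].
After inserting 2: P = [[2], [4]].
After inserting 3: P = [[2, 3], [4]].
After inserting 5: P = [[2, 3, 5], [4]].
After inserting 8: P = [[2, 3, 5, 8], [4]].
After inserting 7: P = [[2, 3, 5, 7], [4, 8]].
After inserting 1: P = [[1, 3, 5, 7], [2, 8], [4]].
After inserting 6: P = [[1, 3, 5, 6], [2, 7], [4, 8]].
After inserting 9: P = [[1, 3, 5, 6, 9], [2, 7], [4, 8]].
After inserting 10: P = [[1, 3, 5, 6, 9, 10], [2, 7], [4, 8]].

So P = [[1, 3, 5, 6, 9, 10], [2, 7], [4, 8]], Q = [[1, 3, 4, 5, 9, 10], [2, 6], [7, 8]].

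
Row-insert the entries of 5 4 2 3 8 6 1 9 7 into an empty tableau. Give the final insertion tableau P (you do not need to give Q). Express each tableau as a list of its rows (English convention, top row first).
Insert 5: appended to row 1. P = [[5]].
Insert 4: 4 bumps 5 from row 1; 5 starts row 2. P = [[4], [5]].
Insert 2: 2 bumps 4 from row 1; 4 bumps 5 from row 2; 5 starts row 3. P = [[2], [4], [5]].
Insert 3: appended to row 1. P = [[2, 3], [4], [5]].
Insert 8: appended to row 1. P = [[2, 3, 8], [4], [5]].
Insert 6: 6 bumps 8 from row 1; 8 appends to row 2. P = [[2, 3, 6], [4, 8], [5]].
Insert 1: 1 bumps 2 from row 1; 2 bumps 4 from row 2; 4 bumps 5 from row 3; 5 starts row 4. P = [[1, 3, 6], [2, 8], [4], [5]].
Insert 9: appended to row 1. P = [[1, 3, 6, 9], [2, 8], [4], [5]].
Insert 7: 7 bumps 9 from row 1; 9 appends to row 2. P = [[1, 3, 6, 7], [2, 8, 9], [4], [5]].

So P = [[1, 3, 6, 7], [2, 8, 9], [4], [5]].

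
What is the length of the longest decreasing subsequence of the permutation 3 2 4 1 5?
3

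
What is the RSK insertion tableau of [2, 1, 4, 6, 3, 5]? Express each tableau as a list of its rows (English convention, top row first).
Insert 2: appended to row 1. P = [[2]].
Insert 1: 1 bumps 2 from row 1; 2 starts row 2. P = [[1], [2]].
Insert 4: appended to row 1. P = [[1, 4], [2]].
Insert 6: appended to row 1. P = [[1, 4, 6], [2]].
Insert 3: 3 bumps 4 from row 1; 4 appends to row 2. P = [[1, 3, 6], [2, 4]].
Insert 5: 5 bumps 6 from row 1; 6 appends to row 2. P = [[1, 3, 5], [2, 4, 6]].

So P = [[1, 3, 5], [2, 4, 6]].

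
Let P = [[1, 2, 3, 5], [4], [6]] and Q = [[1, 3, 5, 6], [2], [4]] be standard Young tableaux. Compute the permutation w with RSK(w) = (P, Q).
Reverse the RSK construction: for i from n down to 1, find the cell of Q containing i, remove the entry at that cell from P, and reverse-bump it up through P; the value ejected from row 1 is w(i).

Step i=6: Q has 6 at row 1, column 4; remove that cell from P, ejecting 5. So w(6) = 5. P is now [[1, 2, 3], [4], [6]].
Step i=5: Q has 5 at row 1, column 3; remove that cell from P, ejecting 3. So w(5) = 3. P is now [[1, 2], [4], [6]].
Step i=4: Q has 4 at row 3, column 1; remove 6 from row 3 of P and reverse-bump: 6 enters row 2 and ejects 4; 4 enters row 1 and ejects 2. So w(4) = 2. P is now [[1, 4], [6]].
Step i=3: Q has 3 at row 1, column 2; remove that cell from P, ejecting 4. So w(3) = 4. P is now [[1], [6]].
Step i=2: Q has 2 at row 2, column 1; remove 6 from row 2 of P and reverse-bump: 6 enters row 1 and ejects 1. So w(2) = 1. P is now [[6]].
Step i=1: Q has 1 at row 1, column 1; remove that cell from P, ejecting 6. So w(1) = 6. P is now [].

So w = 6 1 4 2 3 5.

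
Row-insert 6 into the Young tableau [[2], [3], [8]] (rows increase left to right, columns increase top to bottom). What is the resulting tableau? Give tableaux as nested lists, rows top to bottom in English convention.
6 is larger than every entry of row 1, so it is appended to row 1. The new tableau is [[2, 6], [3], [8]].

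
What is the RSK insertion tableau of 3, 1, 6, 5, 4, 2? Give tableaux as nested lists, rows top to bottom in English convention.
Insert 3: appended to row 1. P = [[3]].
Insert 1: 1 bumps 3 from row 1; 3 starts row 2. P = [[1], [3]].
Insert 6: appended to row 1. P = [[1, 6], [3]].
Insert 5: 5 bumps 6 from row 1; 6 appends to row 2. P = [[1, 5], [3, 6]].
Insert 4: 4 bumps 5 from row 1; 5 bumps 6 from row 2; 6 starts row 3. P = [[1, 4], [3, 5], [6]].
Insert 2: 2 bumps 4 from row 1; 4 bumps 5 from row 2; 5 bumps 6 from row 3; 6 starts row 4. P = [[1, 2], [3, 4], [5], [6]].

So P = [[1, 2], [3, 4], [5], [6]].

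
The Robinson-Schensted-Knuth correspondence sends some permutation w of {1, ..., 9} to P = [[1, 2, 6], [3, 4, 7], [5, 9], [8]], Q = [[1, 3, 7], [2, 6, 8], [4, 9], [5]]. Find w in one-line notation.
8 3 5 4 1 2 9 7 6

Reverse the RSK construction: for i from n down to 1, find the cell of Q containing i, remove the entry at that cell from P, and reverse-bump it up through P; the value ejected from row 1 is w(i).

Step i=9: Q has 9 at row 3, column 2; remove 9 from row 3 of P and reverse-bump: 9 enters row 2 and ejects 7; 7 enters row 1 and ejects 6. So w(9) = 6. P is now [[1, 2, 7], [3, 4, 9], [5], [8]].
Step i=8: Q has 8 at row 2, column 3; remove 9 from row 2 of P and reverse-bump: 9 enters row 1 and ejects 7. So w(8) = 7. P is now [[1, 2, 9], [3, 4], [5], [8]].
Step i=7: Q has 7 at row 1, column 3; remove that cell from P, ejecting 9. So w(7) = 9. P is now [[1, 2], [3, 4], [5], [8]].
Step i=6: Q has 6 at row 2, column 2; remove 4 from row 2 of P and reverse-bump: 4 enters row 1 and ejects 2. So w(6) = 2. P is now [[1, 4], [3], [5], [8]].
Step i=5: Q has 5 at row 4, column 1; remove 8 from row 4 of P and reverse-bump: 8 enters row 3 and ejects 5; 5 enters row 2 and ejects 3; 3 enters row 1 and ejects 1. So w(5) = 1. P is now [[3, 4], [5], [8]].
Step i=4: Q has 4 at row 3, column 1; remove 8 from row 3 of P and reverse-bump: 8 enters row 2 and ejects 5; 5 enters row 1 and ejects 4. So w(4) = 4. P is now [[3, 5], [8]].
Step i=3: Q has 3 at row 1, column 2; remove that cell from P, ejecting 5. So w(3) = 5. P is now [[3], [8]].
Step i=2: Q has 2 at row 2, column 1; remove 8 from row 2 of P and reverse-bump: 8 enters row 1 and ejects 3. So w(2) = 3. P is now [[8]].
Step i=1: Q has 1 at row 1, column 1; remove that cell from P, ejecting 8. So w(1) = 8. P is now [].

So w = 8 3 5 4 1 2 9 7 6.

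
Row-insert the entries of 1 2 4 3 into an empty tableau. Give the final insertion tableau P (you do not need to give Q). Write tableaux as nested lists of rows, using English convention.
P = [[1, 2, 3], [4]]

Insert 1: appended to row 1. P = [[1]].
Insert 2: appended to row 1. P = [[1, 2]].
Insert 4: appended to row 1. P = [[1, 2, 4]].
Insert 3: 3 bumps 4 from row 1; 4 starts row 2. P = [[1, 2, 3], [4]].

So P = [[1, 2, 3], [4]].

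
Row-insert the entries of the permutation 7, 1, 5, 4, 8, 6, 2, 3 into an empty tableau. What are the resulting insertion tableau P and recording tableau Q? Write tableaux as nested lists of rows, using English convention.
Insert each entry of the permutation into P by Schensted row insertion, recording in Q the position of each new cell.

After inserting 7: P = [[7]].
After inserting 1: P = [[1], [7]].
After inserting 5: P = [[1, 5], [7]].
After inserting 4: P = [[1, 4], [5], [7]].
After inserting 8: P = [[1, 4, 8], [5], [7]].
After inserting 6: P = [[1, 4, 6], [5, 8], [7]].
After inserting 2: P = [[1, 2, 6], [4, 8], [5], [7]].
After inserting 3: P = [[1, 2, 3], [4, 6], [5, 8], [7]].

So P = [[1, 2, 3], [4, 6], [5, 8], [7]], Q = [[1, 3, 5], [2, 6], [4, 8], [7]].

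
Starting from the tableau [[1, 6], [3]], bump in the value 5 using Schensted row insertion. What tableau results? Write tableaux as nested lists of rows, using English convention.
In row 1, 5 replaces 6 (the leftmost entry greater than 5); 6 is bumped to row 2. 6 is appended to row 2. The new tableau is [[1, 5], [3, 6]].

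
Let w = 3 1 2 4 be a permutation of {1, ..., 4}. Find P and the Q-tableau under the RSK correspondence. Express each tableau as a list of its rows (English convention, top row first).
Insert each entry of the permutation into P by Schensted row insertion, recording in Q the position of each new cell.

Insert 3: appended to row 1. P = [[3]].
Insert 1: 1 bumps 3 from row 1; 3 starts row 2. P = [[1], [3]].
Insert 2: appended to row 1. P = [[1, 2], [3]].
Insert 4: appended to row 1. P = [[1, 2, 4], [3]].

So P = [[1, 2, 4], [3]], Q = [[1, 3, 4], [2]].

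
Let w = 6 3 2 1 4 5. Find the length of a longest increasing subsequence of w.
3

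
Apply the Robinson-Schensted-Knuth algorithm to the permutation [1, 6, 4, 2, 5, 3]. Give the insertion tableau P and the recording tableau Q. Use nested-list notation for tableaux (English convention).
Insert each entry of the permutation into P by Schensted row insertion, recording in Q the position of each new cell.

Insert 1: appended to row 1. P = [[1]].
Insert 6: appended to row 1. P = [[1, 6]].
Insert 4: 4 bumps 6 from row 1; 6 starts row 2. P = [[1, 4], [6]].
Insert 2: 2 bumps 4 from row 1; 4 bumps 6 from row 2; 6 starts row 3. P = [[1, 2], [4], [6]].
Insert 5: appended to row 1. P = [[1, 2, 5], [4], [6]].
Insert 3: 3 bumps 5 from row 1; 5 appends to row 2. P = [[1, 2, 3], [4, 5], [6]].

So P = [[1, 2, 3], [4, 5], [6]], Q = [[1, 2, 5], [3, 6], [4]].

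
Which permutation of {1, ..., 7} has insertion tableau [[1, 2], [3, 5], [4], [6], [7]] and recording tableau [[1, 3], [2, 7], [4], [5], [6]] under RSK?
Reverse the RSK construction: for i from n down to 1, find the cell of Q containing i, remove the entry at that cell from P, and reverse-bump it up through P; the value ejected from row 1 is w(i).

Step i=7: Q has 7 at row 2, column 2; remove 5 from row 2 of P and reverse-bump: 5 enters row 1 and ejects 2. So w(7) = 2. P is now [[1, 5], [3], [4], [6], [7]].
Step i=6: Q has 6 at row 5, column 1; remove 7 from row 5 of P and reverse-bump: 7 enters row 4 and ejects 6; 6 enters row 3 and ejects 4; 4 enters row 2 and ejects 3; 3 enters row 1 and ejects 1. So w(6) = 1. P is now [[3, 5], [4], [6], [7]].
Step i=5: Q has 5 at row 4, column 1; remove 7 from row 4 of P and reverse-bump: 7 enters row 3 and ejects 6; 6 enters row 2 and ejects 4; 4 enters row 1 and ejects 3. So w(5) = 3. P is now [[4, 5], [6], [7]].
Step i=4: Q has 4 at row 3, column 1; remove 7 from row 3 of P and reverse-bump: 7 enters row 2 and ejects 6; 6 enters row 1 and ejects 5. So w(4) = 5. P is now [[4, 6], [7]].
Step i=3: Q has 3 at row 1, column 2; remove that cell from P, ejecting 6. So w(3) = 6. P is now [[4], [7]].
Step i=2: Q has 2 at row 2, column 1; remove 7 from row 2 of P and reverse-bump: 7 enters row 1 and ejects 4. So w(2) = 4. P is now [[7]].
Step i=1: Q has 1 at row 1, column 1; remove that cell from P, ejecting 7. So w(1) = 7. P is now [].

So w = 7 4 6 5 3 1 2.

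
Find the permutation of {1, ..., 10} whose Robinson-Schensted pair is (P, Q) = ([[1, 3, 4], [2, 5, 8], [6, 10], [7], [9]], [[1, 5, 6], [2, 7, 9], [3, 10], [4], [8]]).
9 7 2 1 6 10 5 3 8 4

Reverse the RSK construction: for i from n down to 1, find the cell of Q containing i, remove the entry at that cell from P, and reverse-bump it up through P; the value ejected from row 1 is w(i).

Step i=10: Q has 10 at row 3, column 2; remove 10 from row 3 of P and reverse-bump: 10 enters row 2 and ejects 8; 8 enters row 1 and ejects 4. So w(10) = 4. P is now [[1, 3, 8], [2, 5, 10], [6], [7], [9]].
Step i=9: Q has 9 at row 2, column 3; remove 10 from row 2 of P and reverse-bump: 10 enters row 1 and ejects 8. So w(9) = 8. P is now [[1, 3, 10], [2, 5], [6], [7], [9]].
Step i=8: Q has 8 at row 5, column 1; remove 9 from row 5 of P and reverse-bump: 9 enters row 4 and ejects 7; 7 enters row 3 and ejects 6; 6 enters row 2 and ejects 5; 5 enters row 1 and ejects 3. So w(8) = 3. P is now [[1, 5, 10], [2, 6], [7], [9]].
Step i=7: Q has 7 at row 2, column 2; remove 6 from row 2 of P and reverse-bump: 6 enters row 1 and ejects 5. So w(7) = 5. P is now [[1, 6, 10], [2], [7], [9]].
Step i=6: Q has 6 at row 1, column 3; remove that cell from P, ejecting 10. So w(6) = 10. P is now [[1, 6], [2], [7], [9]].
Step i=5: Q has 5 at row 1, column 2; remove that cell from P, ejecting 6. So w(5) = 6. P is now [[1], [2], [7], [9]].
Step i=4: Q has 4 at row 4, column 1; remove 9 from row 4 of P and reverse-bump: 9 enters row 3 and ejects 7; 7 enters row 2 and ejects 2; 2 enters row 1 and ejects 1. So w(4) = 1. P is now [[2], [7], [9]].
Step i=3: Q has 3 at row 3, column 1; remove 9 from row 3 of P and reverse-bump: 9 enters row 2 and ejects 7; 7 enters row 1 and ejects 2. So w(3) = 2. P is now [[7], [9]].
Step i=2: Q has 2 at row 2, column 1; remove 9 from row 2 of P and reverse-bump: 9 enters row 1 and ejects 7. So w(2) = 7. P is now [[9]].
Step i=1: Q has 1 at row 1, column 1; remove that cell from P, ejecting 9. So w(1) = 9. P is now [].

So w = 9 7 2 1 6 10 5 3 8 4.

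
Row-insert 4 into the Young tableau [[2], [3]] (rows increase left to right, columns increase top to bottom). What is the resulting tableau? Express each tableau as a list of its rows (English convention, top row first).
[[2, 4], [3]]

4 is larger than every entry of row 1, so it is appended to row 1. The new tableau is [[2, 4], [3]].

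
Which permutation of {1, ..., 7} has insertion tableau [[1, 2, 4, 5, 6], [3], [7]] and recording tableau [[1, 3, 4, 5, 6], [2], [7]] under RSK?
Reverse RSK: for i = n, n-1, ..., 1, locate i in Q, remove the corresponding corner cell from P, and reverse-bump its entry up through P; the value ejected from row 1 is w(i).

So w = 7 1 3 4 5 6 2.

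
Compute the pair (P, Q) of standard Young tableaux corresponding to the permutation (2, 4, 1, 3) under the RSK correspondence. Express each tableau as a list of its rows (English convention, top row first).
P = [[1, 3], [2, 4]], Q = [[1, 2], [3, 4]]

Insert each entry of the permutation into P by Schensted row insertion, recording in Q the position of each new cell.

Insert 2: appended to row 1. P = [[2]], Q = [[1]].
Insert 4: appended to row 1. P = [[2, 4]], Q = [[1, 2]].
Insert 1: 1 bumps 2 from row 1; 2 starts row 2. P = [[1, 4], [2]], Q = [[1, 2], [3]].
Insert 3: 3 bumps 4 from row 1; 4 appends to row 2. P = [[1, 3], [2, 4]], Q = [[1, 2], [3, 4]].

So P = [[1, 3], [2, 4]], Q = [[1, 2], [3, 4]].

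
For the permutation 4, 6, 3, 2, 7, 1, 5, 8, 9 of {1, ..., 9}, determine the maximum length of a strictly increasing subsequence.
5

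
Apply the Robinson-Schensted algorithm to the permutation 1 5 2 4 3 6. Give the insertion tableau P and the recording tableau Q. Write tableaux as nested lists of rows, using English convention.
Insert each entry of the permutation into P by Schensted row insertion, recording in Q the position of each new cell.

Insert 1: appended to row 1. P = [[1]].
Insert 5: appended to row 1. P = [[1, 5]].
Insert 2: 2 bumps 5 from row 1; 5 starts row 2. P = [[1, 2], [5]].
Insert 4: appended to row 1. P = [[1, 2, 4], [5]].
Insert 3: 3 bumps 4 from row 1; 4 bumps 5 from row 2; 5 starts row 3. P = [[1, 2, 3], [4], [5]].
Insert 6: appended to row 1. P = [[1, 2, 3, 6], [4], [5]].

So P = [[1, 2, 3, 6], [4], [5]], Q = [[1, 2, 4, 6], [3], [5]].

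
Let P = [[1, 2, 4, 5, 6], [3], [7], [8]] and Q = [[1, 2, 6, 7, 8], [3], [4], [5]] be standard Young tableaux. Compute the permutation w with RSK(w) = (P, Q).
Reverse the RSK construction: for i from n down to 1, find the cell of Q containing i, remove the entry at that cell from P, and reverse-bump it up through P; the value ejected from row 1 is w(i).

Step i=8: Q has 8 at row 1, column 5; remove that cell from P, ejecting 6. So w(8) = 6. P is now [[1, 2, 4, 5], [3], [7], [8]].
Step i=7: Q has 7 at row 1, column 4; remove that cell from P, ejecting 5. So w(7) = 5. P is now [[1, 2, 4], [3], [7], [8]].
Step i=6: Q has 6 at row 1, column 3; remove that cell from P, ejecting 4. So w(6) = 4. P is now [[1, 2], [3], [7], [8]].
Step i=5: Q has 5 at row 4, column 1; remove 8 from row 4 of P and reverse-bump: 8 enters row 3 and ejects 7; 7 enters row 2 and ejects 3; 3 enters row 1 and ejects 2. So w(5) = 2. P is now [[1, 3], [7], [8]].
Step i=4: Q has 4 at row 3, column 1; remove 8 from row 3 of P and reverse-bump: 8 enters row 2 and ejects 7; 7 enters row 1 and ejects 3. So w(4) = 3. P is now [[1, 7], [8]].
Step i=3: Q has 3 at row 2, column 1; remove 8 from row 2 of P and reverse-bump: 8 enters row 1 and ejects 7. So w(3) = 7. P is now [[1, 8]].
Step i=2: Q has 2 at row 1, column 2; remove that cell from P, ejecting 8. So w(2) = 8. P is now [[1]].
Step i=1: Q has 1 at row 1, column 1; remove that cell from P, ejecting 1. So w(1) = 1. P is now [].

So w = 1 8 7 3 2 4 5 6.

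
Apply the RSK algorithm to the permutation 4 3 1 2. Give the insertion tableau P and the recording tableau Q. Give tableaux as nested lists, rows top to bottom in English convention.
P = [[1, 2], [3], [4]], Q = [[1, 4], [2], [3]]

Insert each entry of the permutation into P by Schensted row insertion, recording in Q the position of each new cell.

Insert 4: appended to row 1. P = [[4]].
Insert 3: 3 bumps 4 from row 1; 4 starts row 2. P = [[3], [4]].
Insert 1: 1 bumps 3 from row 1; 3 bumps 4 from row 2; 4 starts row 3. P = [[1], [3], [4]].
Insert 2: appended to row 1. P = [[1, 2], [3], [4]].

So P = [[1, 2], [3], [4]], Q = [[1, 4], [2], [3]].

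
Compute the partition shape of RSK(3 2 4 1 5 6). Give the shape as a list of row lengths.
[4, 1, 1]

Row-insert each entry into an empty tableau.

After inserting 3: P = [[3]].
After inserting 2: P = [[2], [3]].
After inserting 4: P = [[2, 4], [3]].
After inserting 1: P = [[1, 4], [2], [3]].
After inserting 5: P = [[1, 4, 5], [2], [3]].
After inserting 6: P = [[1, 4, 5, 6], [2], [3]].

The final insertion tableau P = [[1, 4, 5, 6], [2], [3]] has shape [4, 1, 1].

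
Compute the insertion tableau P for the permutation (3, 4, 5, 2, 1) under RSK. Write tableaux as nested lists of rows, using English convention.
P = [[1, 4, 5], [2], [3]]

Insert 3: appended to row 1. P = [[3]].
Insert 4: appended to row 1. P = [[3, 4]].
Insert 5: appended to row 1. P = [[3, 4, 5]].
Insert 2: 2 bumps 3 from row 1; 3 starts row 2. P = [[2, 4, 5], [3]].
Insert 1: 1 bumps 2 from row 1; 2 bumps 3 from row 2; 3 starts row 3. P = [[1, 4, 5], [2], [3]].

So P = [[1, 4, 5], [2], [3]].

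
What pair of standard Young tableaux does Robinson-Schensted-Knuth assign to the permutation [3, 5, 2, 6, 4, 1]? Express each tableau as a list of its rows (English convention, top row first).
Insert each entry of the permutation into P by Schensted row insertion, recording in Q the position of each new cell.

Insert 3: appended to row 1. P = [[3]].
Insert 5: appended to row 1. P = [[3, 5]].
Insert 2: 2 bumps 3 from row 1; 3 starts row 2. P = [[2, 5], [3]].
Insert 6: appended to row 1. P = [[2, 5, 6], [3]].
Insert 4: 4 bumps 5 from row 1; 5 appends to row 2. P = [[2, 4, 6], [3, 5]].
Insert 1: 1 bumps 2 from row 1; 2 bumps 3 from row 2; 3 starts row 3. P = [[1, 4, 6], [2, 5], [3]].

So P = [[1, 4, 6], [2, 5], [3]], Q = [[1, 2, 4], [3, 5], [6]].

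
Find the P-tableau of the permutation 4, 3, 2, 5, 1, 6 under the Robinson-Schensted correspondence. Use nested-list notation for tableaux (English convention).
P = [[1, 5, 6], [2], [3], [4]]

After inserting 4: P = [[4]].
After inserting 3: P = [[3], [4]].
After inserting 2: P = [[2], [3], [4]].
After inserting 5: P = [[2, 5], [3], [4]].
After inserting 1: P = [[1, 5], [2], [3], [4]].
After inserting 6: P = [[1, 5, 6], [2], [3], [4]].

So P = [[1, 5, 6], [2], [3], [4]].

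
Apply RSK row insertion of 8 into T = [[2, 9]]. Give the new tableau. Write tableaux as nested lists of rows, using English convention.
In row 1, 8 replaces 9 (the leftmost entry greater than 8); 9 is bumped to row 2. 9 starts a new row 2. The new tableau is [[2, 8], [9]].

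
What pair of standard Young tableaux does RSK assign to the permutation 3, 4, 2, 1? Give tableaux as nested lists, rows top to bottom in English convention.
P = [[1, 4], [2], [3]], Q = [[1, 2], [3], [4]]

Insert each entry of the permutation into P by Schensted row insertion, recording in Q the position of each new cell.

Insert 3: appended to row 1. P = [[3]], Q = [[1]].
Insert 4: appended to row 1. P = [[3, 4]], Q = [[1, 2]].
Insert 2: 2 bumps 3 from row 1; 3 starts row 2. P = [[2, 4], [3]], Q = [[1, 2], [3]].
Insert 1: 1 bumps 2 from row 1; 2 bumps 3 from row 2; 3 starts row 3. P = [[1, 4], [2], [3]], Q = [[1, 2], [3], [4]].

So P = [[1, 4], [2], [3]], Q = [[1, 2], [3], [4]].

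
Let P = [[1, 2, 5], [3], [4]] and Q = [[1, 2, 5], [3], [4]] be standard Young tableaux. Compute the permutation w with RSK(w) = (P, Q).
1 4 3 2 5

Reverse the RSK construction: for i from n down to 1, find the cell of Q containing i, remove the entry at that cell from P, and reverse-bump it up through P; the value ejected from row 1 is w(i).

Step i=5: Q has 5 at row 1, column 3; remove that cell from P, ejecting 5. So w(5) = 5. P is now [[1, 2], [3], [4]].
Step i=4: Q has 4 at row 3, column 1; remove 4 from row 3 of P and reverse-bump: 4 enters row 2 and ejects 3; 3 enters row 1 and ejects 2. So w(4) = 2. P is now [[1, 3], [4]].
Step i=3: Q has 3 at row 2, column 1; remove 4 from row 2 of P and reverse-bump: 4 enters row 1 and ejects 3. So w(3) = 3. P is now [[1, 4]].
Step i=2: Q has 2 at row 1, column 2; remove that cell from P, ejecting 4. So w(2) = 4. P is now [[1]].
Step i=1: Q has 1 at row 1, column 1; remove that cell from P, ejecting 1. So w(1) = 1. P is now [].

So w = 1 4 3 2 5.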